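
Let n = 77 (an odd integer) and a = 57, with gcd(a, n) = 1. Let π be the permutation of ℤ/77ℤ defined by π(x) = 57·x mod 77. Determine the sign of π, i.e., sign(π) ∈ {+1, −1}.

-1

Orbit of 71 under x↦57x: [71, 43, 64, 29, 36, 50, 1]… (length divides ord_77(57)).
14 cycles of lengths [10, 10, 10, 10, 10, 10, 10, 1, 1, 1, 1, 1, 1, 1].
sign(π) = (−1)^{n − #cycles} = (−1)^{77−14} = (−1)^63 = -1.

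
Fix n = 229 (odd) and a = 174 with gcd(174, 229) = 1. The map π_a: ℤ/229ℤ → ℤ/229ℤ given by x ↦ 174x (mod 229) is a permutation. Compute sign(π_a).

Trace 11: π^k(11) = [11, 82, 70, 43, 154, 3, 64] for k=0..6.
Decompose π into cycles: lengths [114, 114, 1] (3 cycles, including the fixed point 0).
With 3 cycles on 229 points, sign = (−1)^{229−3} = +1.

+1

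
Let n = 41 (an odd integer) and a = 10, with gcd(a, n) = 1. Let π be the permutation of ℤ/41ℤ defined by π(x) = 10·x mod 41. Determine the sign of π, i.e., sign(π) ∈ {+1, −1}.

Start at x=18: 18 → 16 → 37 → 1 → 10 → 18 (one orbit).
9 cycles of lengths [5, 5, 5, 5, 5, 5, 5, 5, 1].
9 cycles on 41: each ℓ→(−1)^(ℓ−1), product (−1)^32 = +1.
The Jacobi symbol (10|41) = +1 (Zolotarev) agrees.

+1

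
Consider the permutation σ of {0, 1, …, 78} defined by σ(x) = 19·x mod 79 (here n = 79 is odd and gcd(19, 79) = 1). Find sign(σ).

Trace 20: π^k(20) = [20, 64, 31, 36, 52, 40, 49] for k=0..6.
The orbit structure of x ↦ 19x mod 79: 3 orbits of sizes [39, 39, 1].
sign(π) = (−1)^{n − #cycles} = (−1)^{79−3} = (−1)^76 = +1.

+1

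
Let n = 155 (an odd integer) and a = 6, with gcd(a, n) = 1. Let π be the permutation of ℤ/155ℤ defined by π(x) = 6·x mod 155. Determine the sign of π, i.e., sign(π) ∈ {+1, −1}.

Trace 36: π^k(36) = [36, 61, 56, 26, 1, 6] for k=0..5.
Decompose π into cycles: lengths [6, 6, 6, 6, 6, 6, 6, 6, 6, 6, 6, 6, 6, 6, 6, 6, 6, 6, 6, 6, 6, 6, 6, 6, 6, 1, 1, 1, 1, 1] (30 cycles, including the fixed point 0).
n − c = 155 − 30 = 125; sign = (−1)^125 = -1.
(6|155)_J = -1 (Zolotarev's lemma cross-check).

-1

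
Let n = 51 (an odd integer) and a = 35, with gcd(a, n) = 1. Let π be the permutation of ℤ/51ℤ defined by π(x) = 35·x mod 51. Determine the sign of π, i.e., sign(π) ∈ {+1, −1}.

Orbit of 1 under x↦35x: [1, 35]… (length divides ord_51(35)).
The orbit structure of x ↦ 35x mod 51: 34 orbits of sizes [2, 2, 2, 2, 2, 2, 2, 2, 2, 2, 2, 2, 2, 2, 2, 2, 2, 1, 1, 1, 1, 1, 1, 1, 1, 1, 1, 1, 1, 1, 1, 1, 1, 1].
Σ(ℓ_i−1) = 51−34 = 17; sign = (−1)^17 = -1.

-1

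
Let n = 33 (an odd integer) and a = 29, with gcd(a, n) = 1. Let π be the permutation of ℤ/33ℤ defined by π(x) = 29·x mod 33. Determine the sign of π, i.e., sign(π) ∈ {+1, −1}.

+1

Trace 4: π^k(4) = [4, 17, 31, 8, 1, 29, 16] for k=0..6.
Cycle lengths of π_29 on ℤ/33ℤ: [10, 10, 10, 2, 1]; 5 cycles in total.
sign(π) = (−1)^{n − #cycles} = (−1)^{33−5} = (−1)^28 = +1.
Via Zolotarev, sign(π_{29}) = (29|33) = +1.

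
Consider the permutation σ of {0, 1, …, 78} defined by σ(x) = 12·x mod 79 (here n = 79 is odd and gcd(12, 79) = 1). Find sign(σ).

-1

Trace 67: π^k(67) = [67, 14, 10, 41, 18, 58, 64] for k=0..6.
The orbit structure of x ↦ 12x mod 79: 4 orbits of sizes [26, 26, 26, 1].
79 − 4 = 75 transpositions; sign(π) = (−1)^75 = -1.
(12|79)_J = -1 (Zolotarev's lemma cross-check).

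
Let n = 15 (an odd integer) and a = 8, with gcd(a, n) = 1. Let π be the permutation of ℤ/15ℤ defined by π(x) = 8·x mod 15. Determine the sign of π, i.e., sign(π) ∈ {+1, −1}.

+1

Orbit of 8 under x↦8x: [8, 4, 2, 1]… (length divides ord_15(8)).
Decompose π into cycles: lengths [4, 4, 4, 2, 1] (5 cycles, including the fixed point 0).
5 cycles on 15: each ℓ→(−1)^(ℓ−1), product (−1)^10 = +1.
Via Zolotarev, sign(π_{8}) = (8|15) = +1.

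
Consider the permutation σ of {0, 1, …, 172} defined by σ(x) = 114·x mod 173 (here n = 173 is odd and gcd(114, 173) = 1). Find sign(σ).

Orbit of 21 under x↦114x: [21, 145, 95, 104, 92, 108, 29]… (length divides ord_173(114)).
2 cycles of lengths [172, 1].
n − c = 173 − 2 = 171; sign = (−1)^171 = -1.
Via Zolotarev, sign(π_{114}) = (114|173) = -1.

-1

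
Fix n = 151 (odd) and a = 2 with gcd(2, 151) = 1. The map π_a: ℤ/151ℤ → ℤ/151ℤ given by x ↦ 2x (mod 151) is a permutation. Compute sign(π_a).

+1

Trace 105: π^k(105) = [105, 59, 118, 85, 19, 38, 76] for k=0..6.
π_2 has 11 disjoint cycles with lengths [15, 15, 15, 15, 15, 15, 15, 15, 15, 15, 1] on {0,…,150}.
sign(π) = (−1)^{n − #cycles} = (−1)^{151−11} = (−1)^140 = +1.
Zolotarev: (2|151) = +1, matching the cycle-count sign.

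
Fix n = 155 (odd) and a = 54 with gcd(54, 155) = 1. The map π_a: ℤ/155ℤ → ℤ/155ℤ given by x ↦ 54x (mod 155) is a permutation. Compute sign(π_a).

-1

Start at x=54: 54 → 126 → 139 → 66 → 154 → 101 → 29 → … (one orbit).
π_54 has 18 disjoint cycles with lengths [10, 10, 10, 10, 10, 10, 10, 10, 10, 10, 10, 10, 10, 10, 10, 2, 2, 1] on {0,…,154}.
n − c = 155 − 18 = 137; sign = (−1)^137 = -1.
The Jacobi symbol (54|155) = -1 (Zolotarev) agrees.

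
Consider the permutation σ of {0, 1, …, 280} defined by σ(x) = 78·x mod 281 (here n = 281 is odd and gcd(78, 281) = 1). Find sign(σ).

+1

Orbit of 140 under x↦78x: [140, 242, 49, 169, 256, 17, 202]… (length divides ord_281(78)).
The orbit structure of x ↦ 78x mod 281: 3 orbits of sizes [140, 140, 1].
Σ(ℓ_i−1) = 281−3 = 278; sign = (−1)^278 = +1.
Via Zolotarev, sign(π_{78}) = (78|281) = +1.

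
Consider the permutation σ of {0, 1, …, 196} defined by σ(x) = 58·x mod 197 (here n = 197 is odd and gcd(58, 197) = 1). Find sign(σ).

-1

Orbit of 164 under x↦58x: [164, 56, 96, 52, 61, 189, 127]… (length divides ord_197(58)).
Cycle type of π: 196 + 1; total 2 cycles.
197 − 2 = 195 transpositions; sign(π) = (−1)^195 = -1.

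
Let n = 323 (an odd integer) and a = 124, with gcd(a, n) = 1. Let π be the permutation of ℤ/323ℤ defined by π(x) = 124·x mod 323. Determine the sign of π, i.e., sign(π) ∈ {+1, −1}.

+1

Start at x=206: 206 → 27 → 118 → 97 → 77 → 181 → 157 → … (one orbit).
Cycle type of π: 144×2 + 18 + 16 + 1; total 5 cycles.
sign(π) = (−1)^{n − #cycles} = (−1)^{323−5} = (−1)^318 = +1.
The Jacobi symbol (124|323) = +1 (Zolotarev) agrees.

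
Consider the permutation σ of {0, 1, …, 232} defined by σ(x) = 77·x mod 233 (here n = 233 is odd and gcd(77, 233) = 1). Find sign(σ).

Orbit of 62 under x↦77x: [62, 114, 157, 206, 18, 221, 8]… (length divides ord_233(77)).
Cycle type of π: 232 + 1; total 2 cycles.
sign(π) = (−1)^{n − #cycles} = (−1)^{233−2} = (−1)^231 = -1.
Via Zolotarev, sign(π_{77}) = (77|233) = -1.

-1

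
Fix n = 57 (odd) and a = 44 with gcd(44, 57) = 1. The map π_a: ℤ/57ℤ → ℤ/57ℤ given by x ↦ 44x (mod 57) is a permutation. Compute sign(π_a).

Trace 44: π^k(44) = [44, 55, 26, 4, 5, 49, 47] for k=0..6.
Cycle lengths of π_44 on ℤ/57ℤ: [18, 18, 9, 9, 2, 1]; 6 cycles in total.
57 − 6 = 51 transpositions; sign(π) = (−1)^51 = -1.

-1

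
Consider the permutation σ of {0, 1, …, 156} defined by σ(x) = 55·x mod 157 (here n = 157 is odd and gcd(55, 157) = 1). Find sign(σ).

Start at x=102: 102 → 115 → 45 → 120 → 6 → 16 → 95 → … (one orbit).
π_55 has 2 disjoint cycles with lengths [156, 1] on {0,…,156}.
With 2 cycles on 157 points, sign = (−1)^{157−2} = -1.

-1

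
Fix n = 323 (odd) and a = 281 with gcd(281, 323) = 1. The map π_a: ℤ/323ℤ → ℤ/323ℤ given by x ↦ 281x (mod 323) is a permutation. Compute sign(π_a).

Trace 302: π^k(302) = [302, 236, 101, 280, 191, 53, 35] for k=0..6.
The orbit structure of x ↦ 281x mod 323: 8 orbits of sizes [72, 72, 72, 72, 18, 8, 8, 1].
323 − 8 = 315 transpositions; sign(π) = (−1)^315 = -1.
(281|323)_J = -1 (Zolotarev's lemma cross-check).

-1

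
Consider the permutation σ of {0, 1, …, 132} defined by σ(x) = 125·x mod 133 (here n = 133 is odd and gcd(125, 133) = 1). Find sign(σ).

-1

Orbit of 64 under x↦125x: [64, 20, 106, 83, 1, 125]… (length divides ord_133(125)).
Decompose π into cycles: lengths [6, 6, 6, 6, 6, 6, 6, 6, 6, 6, 6, 6, 6, 6, 6, 6, 6, 6, 3, 3, 3, 3, 3, 3, 2, 2, 2, 1] (28 cycles, including the fixed point 0).
With 28 cycles on 133 points, sign = (−1)^{133−28} = -1.
(125|133)_J = -1 (Zolotarev's lemma cross-check).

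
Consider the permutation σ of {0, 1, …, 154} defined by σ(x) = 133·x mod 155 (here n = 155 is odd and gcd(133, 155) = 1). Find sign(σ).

-1

Trace 28: π^k(28) = [28, 4, 67, 76, 33, 49, 7] for k=0..6.
The orbit structure of x ↦ 133x mod 155: 6 orbits of sizes [60, 60, 15, 15, 4, 1].
6 cycles on 155: each ℓ→(−1)^(ℓ−1), product (−1)^149 = -1.
(133|155)_J = -1 (Zolotarev's lemma cross-check).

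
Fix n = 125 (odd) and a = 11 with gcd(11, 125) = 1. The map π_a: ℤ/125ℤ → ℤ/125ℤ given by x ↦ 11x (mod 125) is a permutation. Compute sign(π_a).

Orbit of 61 under x↦11x: [61, 46, 6, 66, 101, 111, 96]… (length divides ord_125(11)).
13 cycles of lengths [25, 25, 25, 25, 5, 5, 5, 5, 1, 1, 1, 1, 1].
n − c = 125 − 13 = 112; sign = (−1)^112 = +1.
Zolotarev: (11|125) = +1, matching the cycle-count sign.

+1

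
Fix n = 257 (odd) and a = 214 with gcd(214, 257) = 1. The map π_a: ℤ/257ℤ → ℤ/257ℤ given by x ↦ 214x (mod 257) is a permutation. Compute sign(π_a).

-1

Orbit of 86 under x↦214x: [86, 157, 188, 140, 148, 61, 204]… (length divides ord_257(214)).
Cycle lengths of π_214 on ℤ/257ℤ: [256, 1]; 2 cycles in total.
sign(π) = (−1)^{n − #cycles} = (−1)^{257−2} = (−1)^255 = -1.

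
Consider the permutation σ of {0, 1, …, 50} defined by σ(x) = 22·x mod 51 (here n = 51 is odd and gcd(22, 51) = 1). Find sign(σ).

Trace 37: π^k(37) = [37, 49, 7, 1, 22, 25, 40] for k=0..6.
Cycle lengths of π_22 on ℤ/51ℤ: [16, 16, 16, 1, 1, 1]; 6 cycles in total.
Σ(ℓ_i−1) = 51−6 = 45; sign = (−1)^45 = -1.
(22|51)_J = -1 (Zolotarev's lemma cross-check).

-1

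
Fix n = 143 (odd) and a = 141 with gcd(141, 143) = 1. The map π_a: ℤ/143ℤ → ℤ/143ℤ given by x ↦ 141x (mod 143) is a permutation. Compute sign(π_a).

Orbit of 119 under x↦141x: [119, 48, 47, 49, 45, 53, 37]… (length divides ord_143(141)).
6 cycles of lengths [60, 60, 12, 5, 5, 1].
143 − 6 = 137 transpositions; sign(π) = (−1)^137 = -1.
Check: (141/143) = -1 by Zolotarev.

-1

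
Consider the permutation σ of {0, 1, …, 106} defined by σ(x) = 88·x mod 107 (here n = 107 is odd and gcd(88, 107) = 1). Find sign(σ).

-1

Start at x=23: 23 → 98 → 64 → 68 → 99 → 45 → 1 → … (one orbit).
Cycle type of π: 106 + 1; total 2 cycles.
2 cycles on 107: each ℓ→(−1)^(ℓ−1), product (−1)^105 = -1.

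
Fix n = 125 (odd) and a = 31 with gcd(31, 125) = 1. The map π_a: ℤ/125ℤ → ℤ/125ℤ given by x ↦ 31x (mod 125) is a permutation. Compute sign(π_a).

Orbit of 46 under x↦31x: [46, 51, 81, 11, 91, 71, 76]… (length divides ord_125(31)).
Decompose π into cycles: lengths [25, 25, 25, 25, 5, 5, 5, 5, 1, 1, 1, 1, 1] (13 cycles, including the fixed point 0).
13 cycles on 125: each ℓ→(−1)^(ℓ−1), product (−1)^112 = +1.

+1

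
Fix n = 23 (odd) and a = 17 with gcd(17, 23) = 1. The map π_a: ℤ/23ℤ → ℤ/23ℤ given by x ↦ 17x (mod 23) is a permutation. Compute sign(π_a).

-1

Trace 11: π^k(11) = [11, 3, 5, 16, 19, 1, 17] for k=0..6.
2 cycles of lengths [22, 1].
n − c = 23 − 2 = 21; sign = (−1)^21 = -1.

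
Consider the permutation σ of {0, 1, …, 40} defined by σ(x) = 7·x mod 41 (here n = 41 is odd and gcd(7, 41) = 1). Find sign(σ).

Orbit of 9 under x↦7x: [9, 22, 31, 12, 2, 14, 16]… (length divides ord_41(7)).
Cycle lengths of π_7 on ℤ/41ℤ: [40, 1]; 2 cycles in total.
With 2 cycles on 41 points, sign = (−1)^{41−2} = -1.
The Jacobi symbol (7|41) = -1 (Zolotarev) agrees.

-1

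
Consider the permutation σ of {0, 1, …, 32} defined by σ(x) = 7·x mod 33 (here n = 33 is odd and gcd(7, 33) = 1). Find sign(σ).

-1

Start at x=19: 19 → 1 → 7 → 16 → 13 → 25 → 10 → … (one orbit).
Cycle type of π: 10×3 + 1×3; total 6 cycles.
sign(π) = (−1)^{n − #cycles} = (−1)^{33−6} = (−1)^27 = -1.
The Jacobi symbol (7|33) = -1 (Zolotarev) agrees.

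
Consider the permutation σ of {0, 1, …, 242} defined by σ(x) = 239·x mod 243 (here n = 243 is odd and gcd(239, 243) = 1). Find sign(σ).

-1

Start at x=83: 83 → 154 → 113 → 34 → 107 → 58 → 11 → … (one orbit).
Cycle lengths of π_239 on ℤ/243ℤ: [162, 54, 18, 6, 2, 1]; 6 cycles in total.
sign(π) = (−1)^{n − #cycles} = (−1)^{243−6} = (−1)^237 = -1.
Zolotarev: (239|243) = -1, matching the cycle-count sign.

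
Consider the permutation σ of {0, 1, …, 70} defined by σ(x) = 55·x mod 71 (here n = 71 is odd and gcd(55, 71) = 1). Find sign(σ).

-1

Trace 29: π^k(29) = [29, 33, 40, 70, 16, 28, 49] for k=0..6.
π_55 has 2 disjoint cycles with lengths [70, 1] on {0,…,70}.
With 2 cycles on 71 points, sign = (−1)^{71−2} = -1.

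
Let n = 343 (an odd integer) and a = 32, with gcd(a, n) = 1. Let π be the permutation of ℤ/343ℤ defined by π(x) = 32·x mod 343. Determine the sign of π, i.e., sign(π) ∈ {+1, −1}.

+1

Orbit of 260 under x↦32x: [260, 88, 72, 246, 326, 142, 85]… (length divides ord_343(32)).
Decompose π into cycles: lengths [147, 147, 21, 21, 3, 3, 1] (7 cycles, including the fixed point 0).
Σ(ℓ_i−1) = 343−7 = 336; sign = (−1)^336 = +1.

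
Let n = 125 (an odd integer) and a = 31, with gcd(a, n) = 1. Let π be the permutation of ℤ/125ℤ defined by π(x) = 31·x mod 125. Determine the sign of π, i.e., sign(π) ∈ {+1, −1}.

+1

Orbit of 76 under x↦31x: [76, 106, 36, 116, 96, 101, 6]… (length divides ord_125(31)).
Cycle lengths of π_31 on ℤ/125ℤ: [25, 25, 25, 25, 5, 5, 5, 5, 1, 1, 1, 1, 1]; 13 cycles in total.
13 cycles on 125: each ℓ→(−1)^(ℓ−1), product (−1)^112 = +1.
Check: (31/125) = +1 by Zolotarev.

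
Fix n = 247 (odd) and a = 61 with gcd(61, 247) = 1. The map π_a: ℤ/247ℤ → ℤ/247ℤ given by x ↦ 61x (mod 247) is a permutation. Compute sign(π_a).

+1

Orbit of 1 under x↦61x: [1, 61, 16, 235, 9, 55, 144]… (length divides ord_247(61)).
π_61 has 31 disjoint cycles with lengths [9, 9, 9, 9, 9, 9, 9, 9, 9, 9, 9, 9, 9, 9, 9, 9, 9, 9, 9, 9, 9, 9, 9, 9, 9, 9, 3, 3, 3, 3, 1] on {0,…,246}.
Σ(ℓ_i−1) = 247−31 = 216; sign = (−1)^216 = +1.
The Jacobi symbol (61|247) = +1 (Zolotarev) agrees.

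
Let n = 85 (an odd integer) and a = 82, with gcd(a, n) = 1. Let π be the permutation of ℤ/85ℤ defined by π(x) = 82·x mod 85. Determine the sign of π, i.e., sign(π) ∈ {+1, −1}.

+1

Trace 37: π^k(37) = [37, 59, 78, 21, 22, 19, 28] for k=0..6.
The orbit structure of x ↦ 82x mod 85: 7 orbits of sizes [16, 16, 16, 16, 16, 4, 1].
Σ(ℓ_i−1) = 85−7 = 78; sign = (−1)^78 = +1.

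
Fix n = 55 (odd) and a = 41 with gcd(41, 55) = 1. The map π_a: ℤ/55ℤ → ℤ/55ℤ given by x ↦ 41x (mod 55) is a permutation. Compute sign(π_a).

-1

Start at x=41: 41 → 31 → 6 → 26 → 21 → 36 → 46 → … (one orbit).
Cycle type of π: 10×5 + 1×5; total 10 cycles.
sign(π) = (−1)^{n − #cycles} = (−1)^{55−10} = (−1)^45 = -1.
Check: (41/55) = -1 by Zolotarev.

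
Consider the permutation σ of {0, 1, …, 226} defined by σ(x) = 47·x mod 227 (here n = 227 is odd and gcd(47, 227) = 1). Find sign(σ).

Trace 121: π^k(121) = [121, 12, 110, 176, 100, 160, 29] for k=0..6.
π_47 has 3 disjoint cycles with lengths [113, 113, 1] on {0,…,226}.
With 3 cycles on 227 points, sign = (−1)^{227−3} = +1.

+1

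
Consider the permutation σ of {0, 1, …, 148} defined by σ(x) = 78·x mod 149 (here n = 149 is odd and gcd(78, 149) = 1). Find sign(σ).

Orbit of 133 under x↦78x: [133, 93, 102, 59, 132, 15, 127]… (length divides ord_149(78)).
The orbit structure of x ↦ 78x mod 149: 2 orbits of sizes [148, 1].
With 2 cycles on 149 points, sign = (−1)^{149−2} = -1.

-1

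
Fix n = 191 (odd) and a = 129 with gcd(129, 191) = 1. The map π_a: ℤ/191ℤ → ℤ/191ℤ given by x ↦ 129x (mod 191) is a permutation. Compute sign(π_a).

+1

Start at x=69: 69 → 115 → 128 → 86 → 16 → 154 → 2 → … (one orbit).
Decompose π into cycles: lengths [95, 95, 1] (3 cycles, including the fixed point 0).
191 − 3 = 188 transpositions; sign(π) = (−1)^188 = +1.
Zolotarev: (129|191) = +1, matching the cycle-count sign.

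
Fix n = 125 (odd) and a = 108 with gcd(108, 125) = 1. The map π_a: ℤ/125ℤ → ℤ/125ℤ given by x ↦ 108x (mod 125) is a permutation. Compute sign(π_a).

-1

Orbit of 6 under x↦108x: [6, 23, 109, 22, 1, 108, 39]… (length divides ord_125(108)).
π_108 has 4 disjoint cycles with lengths [100, 20, 4, 1] on {0,…,124}.
4 cycles on 125: each ℓ→(−1)^(ℓ−1), product (−1)^121 = -1.
Via Zolotarev, sign(π_{108}) = (108|125) = -1.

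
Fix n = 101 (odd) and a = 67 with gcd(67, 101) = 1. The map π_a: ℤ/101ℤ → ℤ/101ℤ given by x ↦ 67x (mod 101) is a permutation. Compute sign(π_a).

Orbit of 25 under x↦67x: [25, 59, 14, 29, 24, 93, 70]… (length divides ord_101(67)).
Decompose π into cycles: lengths [100, 1] (2 cycles, including the fixed point 0).
Σ(ℓ_i−1) = 101−2 = 99; sign = (−1)^99 = -1.
Check: (67/101) = -1 by Zolotarev.

-1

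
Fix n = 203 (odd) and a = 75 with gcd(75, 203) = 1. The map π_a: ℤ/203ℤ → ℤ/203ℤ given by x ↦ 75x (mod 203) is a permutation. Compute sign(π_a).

Trace 57: π^k(57) = [57, 12, 88, 104, 86, 157, 1] for k=0..6.
Cycle lengths of π_75 on ℤ/203ℤ: [12, 12, 12, 12, 12, 12, 12, 12, 12, 12, 12, 12, 12, 12, 6, 4, 4, 4, 4, 4, 4, 4, 1]; 23 cycles in total.
203 − 23 = 180 transpositions; sign(π) = (−1)^180 = +1.
Via Zolotarev, sign(π_{75}) = (75|203) = +1.

+1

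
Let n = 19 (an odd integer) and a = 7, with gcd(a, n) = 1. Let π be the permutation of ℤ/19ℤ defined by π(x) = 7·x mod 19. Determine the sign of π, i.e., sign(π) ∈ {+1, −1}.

+1

Orbit of 1 under x↦7x: [1, 7, 11]… (length divides ord_19(7)).
7 cycles of lengths [3, 3, 3, 3, 3, 3, 1].
sign(π) = (−1)^{n − #cycles} = (−1)^{19−7} = (−1)^12 = +1.
The Jacobi symbol (7|19) = +1 (Zolotarev) agrees.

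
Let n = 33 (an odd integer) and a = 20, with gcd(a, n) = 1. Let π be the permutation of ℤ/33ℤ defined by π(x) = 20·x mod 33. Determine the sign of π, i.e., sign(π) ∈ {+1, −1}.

-1

Orbit of 16 under x↦20x: [16, 23, 31, 26, 25, 5, 1]… (length divides ord_33(20)).
Decompose π into cycles: lengths [10, 10, 5, 5, 2, 1] (6 cycles, including the fixed point 0).
sign(π) = (−1)^{n − #cycles} = (−1)^{33−6} = (−1)^27 = -1.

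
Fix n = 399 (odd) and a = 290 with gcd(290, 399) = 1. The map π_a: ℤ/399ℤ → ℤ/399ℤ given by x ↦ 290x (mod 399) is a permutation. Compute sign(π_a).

+1

Orbit of 340 under x↦290x: [340, 47, 64, 206, 289, 20, 214]… (length divides ord_399(290)).
π_290 has 27 disjoint cycles with lengths [18, 18, 18, 18, 18, 18, 18, 18, 18, 18, 18, 18, 18, 18, 18, 18, 18, 18, 18, 18, 9, 9, 6, 6, 6, 2, 1] on {0,…,398}.
399 − 27 = 372 transpositions; sign(π) = (−1)^372 = +1.
Via Zolotarev, sign(π_{290}) = (290|399) = +1.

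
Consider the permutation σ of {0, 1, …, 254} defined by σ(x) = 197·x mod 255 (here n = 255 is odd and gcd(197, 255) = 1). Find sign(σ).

Orbit of 106 under x↦197x: [106, 227, 94, 158, 16, 92, 19]… (length divides ord_255(197)).
20 cycles of lengths [16, 16, 16, 16, 16, 16, 16, 16, 16, 16, 16, 16, 16, 16, 16, 4, 4, 4, 2, 1].
n − c = 255 − 20 = 235; sign = (−1)^235 = -1.

-1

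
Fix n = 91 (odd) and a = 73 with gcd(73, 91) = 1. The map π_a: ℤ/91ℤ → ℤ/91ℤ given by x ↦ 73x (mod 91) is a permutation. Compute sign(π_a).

Start at x=51: 51 → 83 → 53 → 47 → 64 → 31 → 79 → … (one orbit).
π_73 has 11 disjoint cycles with lengths [12, 12, 12, 12, 12, 12, 6, 4, 4, 4, 1] on {0,…,90}.
n − c = 91 − 11 = 80; sign = (−1)^80 = +1.
Zolotarev: (73|91) = +1, matching the cycle-count sign.

+1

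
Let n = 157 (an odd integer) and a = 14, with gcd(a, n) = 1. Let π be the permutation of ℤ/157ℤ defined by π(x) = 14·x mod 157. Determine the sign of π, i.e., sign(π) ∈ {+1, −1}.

+1

Orbit of 46 under x↦14x: [46, 16, 67, 153, 101, 1, 14]… (length divides ord_157(14)).
Cycle type of π: 13×12 + 1; total 13 cycles.
13 cycles on 157: each ℓ→(−1)^(ℓ−1), product (−1)^144 = +1.
The Jacobi symbol (14|157) = +1 (Zolotarev) agrees.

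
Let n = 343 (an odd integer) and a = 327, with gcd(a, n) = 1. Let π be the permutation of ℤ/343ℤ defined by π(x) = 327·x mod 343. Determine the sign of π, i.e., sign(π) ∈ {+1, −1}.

Orbit of 340 under x↦327x: [340, 48, 261, 283, 274, 75, 172]… (length divides ord_343(327)).
π_327 has 4 disjoint cycles with lengths [294, 42, 6, 1] on {0,…,342}.
4 cycles on 343: each ℓ→(−1)^(ℓ−1), product (−1)^339 = -1.
Via Zolotarev, sign(π_{327}) = (327|343) = -1.

-1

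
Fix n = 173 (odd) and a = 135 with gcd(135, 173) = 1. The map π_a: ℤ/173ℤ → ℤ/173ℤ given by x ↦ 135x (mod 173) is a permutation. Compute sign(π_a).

Start at x=57: 57 → 83 → 133 → 136 → 22 → 29 → 109 → … (one orbit).
Cycle type of π: 43×4 + 1; total 5 cycles.
With 5 cycles on 173 points, sign = (−1)^{173−5} = +1.

+1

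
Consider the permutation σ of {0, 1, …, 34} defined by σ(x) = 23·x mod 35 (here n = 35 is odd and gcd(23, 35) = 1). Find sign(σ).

-1

Orbit of 32 under x↦23x: [32, 1, 23, 4, 22, 16, 18]… (length divides ord_35(23)).
π_23 has 6 disjoint cycles with lengths [12, 12, 4, 3, 3, 1] on {0,…,34}.
6 cycles on 35: each ℓ→(−1)^(ℓ−1), product (−1)^29 = -1.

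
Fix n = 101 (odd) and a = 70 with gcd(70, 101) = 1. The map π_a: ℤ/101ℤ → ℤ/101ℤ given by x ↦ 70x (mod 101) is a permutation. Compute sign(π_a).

Trace 96: π^k(96) = [96, 54, 43, 81, 14, 71, 21] for k=0..6.
3 cycles of lengths [50, 50, 1].
n − c = 101 − 3 = 98; sign = (−1)^98 = +1.

+1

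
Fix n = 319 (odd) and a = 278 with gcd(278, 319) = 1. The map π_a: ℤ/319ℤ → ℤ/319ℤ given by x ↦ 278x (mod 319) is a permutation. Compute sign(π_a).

Trace 12: π^k(12) = [12, 146, 75, 115, 70, 1, 278] for k=0..6.
Cycle lengths of π_278 on ℤ/319ℤ: [20, 20, 20, 20, 20, 20, 20, 20, 20, 20, 20, 20, 20, 20, 5, 5, 4, 4, 4, 4, 4, 4, 4, 1]; 24 cycles in total.
n − c = 319 − 24 = 295; sign = (−1)^295 = -1.
The Jacobi symbol (278|319) = -1 (Zolotarev) agrees.

-1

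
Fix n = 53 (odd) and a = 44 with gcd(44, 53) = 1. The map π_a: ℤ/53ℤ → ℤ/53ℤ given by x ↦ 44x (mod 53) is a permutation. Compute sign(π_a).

+1

Start at x=28: 28 → 13 → 42 → 46 → 10 → 16 → 15 → … (one orbit).
Decompose π into cycles: lengths [13, 13, 13, 13, 1] (5 cycles, including the fixed point 0).
With 5 cycles on 53 points, sign = (−1)^{53−5} = +1.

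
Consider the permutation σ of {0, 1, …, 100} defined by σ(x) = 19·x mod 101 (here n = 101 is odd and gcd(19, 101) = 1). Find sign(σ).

+1

Orbit of 16 under x↦19x: [16, 1, 19, 58, 92, 31, 84]… (length divides ord_101(19)).
π_19 has 5 disjoint cycles with lengths [25, 25, 25, 25, 1] on {0,…,100}.
Σ(ℓ_i−1) = 101−5 = 96; sign = (−1)^96 = +1.
(19|101)_J = +1 (Zolotarev's lemma cross-check).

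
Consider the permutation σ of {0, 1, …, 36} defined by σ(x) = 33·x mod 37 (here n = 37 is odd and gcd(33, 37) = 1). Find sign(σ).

Start at x=1: 1 → 33 → 16 → 10 → 34 → 12 → 26 → … (one orbit).
Cycle lengths of π_33 on ℤ/37ℤ: [9, 9, 9, 9, 1]; 5 cycles in total.
With 5 cycles on 37 points, sign = (−1)^{37−5} = +1.
Via Zolotarev, sign(π_{33}) = (33|37) = +1.

+1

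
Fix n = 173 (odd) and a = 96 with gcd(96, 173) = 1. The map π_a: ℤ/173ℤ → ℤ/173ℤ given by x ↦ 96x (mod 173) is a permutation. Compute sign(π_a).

+1

Orbit of 117 under x↦96x: [117, 160, 136, 81, 164, 1, 96]… (length divides ord_173(96)).
5 cycles of lengths [43, 43, 43, 43, 1].
n − c = 173 − 5 = 168; sign = (−1)^168 = +1.
(96|173)_J = +1 (Zolotarev's lemma cross-check).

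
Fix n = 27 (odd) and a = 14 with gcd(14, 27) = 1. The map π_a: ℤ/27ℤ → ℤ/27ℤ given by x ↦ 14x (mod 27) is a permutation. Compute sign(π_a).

-1

Trace 17: π^k(17) = [17, 22, 11, 19, 23, 25, 26] for k=0..6.
Decompose π into cycles: lengths [18, 6, 2, 1] (4 cycles, including the fixed point 0).
With 4 cycles on 27 points, sign = (−1)^{27−4} = -1.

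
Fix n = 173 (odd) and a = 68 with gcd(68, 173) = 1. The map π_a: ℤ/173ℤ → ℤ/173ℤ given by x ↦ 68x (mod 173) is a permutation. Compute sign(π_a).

-1

Start at x=64: 64 → 27 → 106 → 115 → 35 → 131 → 85 → … (one orbit).
The orbit structure of x ↦ 68x mod 173: 2 orbits of sizes [172, 1].
With 2 cycles on 173 points, sign = (−1)^{173−2} = -1.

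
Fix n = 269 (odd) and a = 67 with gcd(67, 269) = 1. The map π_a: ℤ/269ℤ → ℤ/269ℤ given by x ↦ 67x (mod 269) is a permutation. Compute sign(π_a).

+1

Trace 143: π^k(143) = [143, 166, 93, 44, 258, 70, 117] for k=0..6.
Decompose π into cycles: lengths [67, 67, 67, 67, 1] (5 cycles, including the fixed point 0).
n − c = 269 − 5 = 264; sign = (−1)^264 = +1.
Check: (67/269) = +1 by Zolotarev.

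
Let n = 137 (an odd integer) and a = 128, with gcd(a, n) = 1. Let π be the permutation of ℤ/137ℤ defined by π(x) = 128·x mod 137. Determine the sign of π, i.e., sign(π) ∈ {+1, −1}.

+1

Orbit of 8 under x↦128x: [8, 65, 100, 59, 17, 121, 7]… (length divides ord_137(128)).
Cycle type of π: 68×2 + 1; total 3 cycles.
137 − 3 = 134 transpositions; sign(π) = (−1)^134 = +1.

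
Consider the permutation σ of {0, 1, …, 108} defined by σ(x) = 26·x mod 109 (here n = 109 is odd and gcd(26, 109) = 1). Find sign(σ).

Trace 1: π^k(1) = [1, 26, 22, 27, 48, 49, 75] for k=0..6.
π_26 has 5 disjoint cycles with lengths [27, 27, 27, 27, 1] on {0,…,108}.
5 cycles on 109: each ℓ→(−1)^(ℓ−1), product (−1)^104 = +1.

+1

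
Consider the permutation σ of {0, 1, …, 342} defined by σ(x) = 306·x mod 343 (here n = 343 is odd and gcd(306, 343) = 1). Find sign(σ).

-1

Trace 285: π^k(285) = [285, 88, 174, 79, 164, 106, 194] for k=0..6.
π_306 has 4 disjoint cycles with lengths [294, 42, 6, 1] on {0,…,342}.
4 cycles on 343: each ℓ→(−1)^(ℓ−1), product (−1)^339 = -1.
Via Zolotarev, sign(π_{306}) = (306|343) = -1.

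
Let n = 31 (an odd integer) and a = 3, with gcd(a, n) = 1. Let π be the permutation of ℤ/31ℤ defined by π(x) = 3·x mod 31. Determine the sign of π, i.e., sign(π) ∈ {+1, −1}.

-1

Trace 26: π^k(26) = [26, 16, 17, 20, 29, 25, 13] for k=0..6.
Decompose π into cycles: lengths [30, 1] (2 cycles, including the fixed point 0).
Σ(ℓ_i−1) = 31−2 = 29; sign = (−1)^29 = -1.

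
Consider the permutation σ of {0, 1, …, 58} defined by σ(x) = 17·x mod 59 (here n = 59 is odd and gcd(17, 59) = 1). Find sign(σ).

+1

Trace 21: π^k(21) = [21, 3, 51, 41, 48, 49, 7] for k=0..6.
π_17 has 3 disjoint cycles with lengths [29, 29, 1] on {0,…,58}.
sign(π) = (−1)^{n − #cycles} = (−1)^{59−3} = (−1)^56 = +1.
(17|59)_J = +1 (Zolotarev's lemma cross-check).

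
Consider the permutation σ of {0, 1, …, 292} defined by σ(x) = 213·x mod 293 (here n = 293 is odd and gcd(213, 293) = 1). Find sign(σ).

-1

Trace 79: π^k(79) = [79, 126, 175, 64, 154, 279, 241] for k=0..6.
The orbit structure of x ↦ 213x mod 293: 2 orbits of sizes [292, 1].
Σ(ℓ_i−1) = 293−2 = 291; sign = (−1)^291 = -1.
Check: (213/293) = -1 by Zolotarev.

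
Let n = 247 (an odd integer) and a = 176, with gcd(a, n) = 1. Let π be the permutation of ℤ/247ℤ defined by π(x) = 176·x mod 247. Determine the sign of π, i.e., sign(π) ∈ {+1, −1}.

Start at x=188: 188 → 237 → 216 → 225 → 80 → 1 → 176 → … (one orbit).
Cycle type of π: 36×6 + 12 + 9×2 + 1; total 10 cycles.
With 10 cycles on 247 points, sign = (−1)^{247−10} = -1.
Via Zolotarev, sign(π_{176}) = (176|247) = -1.

-1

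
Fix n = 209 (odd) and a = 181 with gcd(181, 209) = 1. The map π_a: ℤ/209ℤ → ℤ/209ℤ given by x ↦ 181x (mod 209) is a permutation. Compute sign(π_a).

Trace 179: π^k(179) = [179, 4, 97, 1, 181, 157, 202] for k=0..6.
Decompose π into cycles: lengths [90, 90, 18, 5, 5, 1] (6 cycles, including the fixed point 0).
209 − 6 = 203 transpositions; sign(π) = (−1)^203 = -1.

-1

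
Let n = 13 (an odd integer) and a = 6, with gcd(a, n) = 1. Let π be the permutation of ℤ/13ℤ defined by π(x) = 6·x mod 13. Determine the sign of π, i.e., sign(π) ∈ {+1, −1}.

-1

Trace 10: π^k(10) = [10, 8, 9, 2, 12, 7, 3] for k=0..6.
The orbit structure of x ↦ 6x mod 13: 2 orbits of sizes [12, 1].
n − c = 13 − 2 = 11; sign = (−1)^11 = -1.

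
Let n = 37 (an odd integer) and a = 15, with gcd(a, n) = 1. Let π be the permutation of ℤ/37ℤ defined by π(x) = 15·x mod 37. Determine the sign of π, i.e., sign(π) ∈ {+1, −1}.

Orbit of 7 under x↦15x: [7, 31, 21, 19, 26, 20, 4]… (length divides ord_37(15)).
The orbit structure of x ↦ 15x mod 37: 2 orbits of sizes [36, 1].
37 − 2 = 35 transpositions; sign(π) = (−1)^35 = -1.
Check: (15/37) = -1 by Zolotarev.

-1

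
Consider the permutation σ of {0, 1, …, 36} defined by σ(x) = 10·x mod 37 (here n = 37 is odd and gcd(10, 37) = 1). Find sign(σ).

+1

Start at x=10: 10 → 26 → 1 → 10 (one orbit).
Cycle type of π: 3×12 + 1; total 13 cycles.
n − c = 37 − 13 = 24; sign = (−1)^24 = +1.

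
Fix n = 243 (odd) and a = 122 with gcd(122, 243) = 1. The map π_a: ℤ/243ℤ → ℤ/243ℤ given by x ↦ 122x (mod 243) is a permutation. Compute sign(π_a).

-1

Trace 89: π^k(89) = [89, 166, 83, 163, 203, 223, 233] for k=0..6.
Decompose π into cycles: lengths [162, 54, 18, 6, 2, 1] (6 cycles, including the fixed point 0).
sign(π) = (−1)^{n − #cycles} = (−1)^{243−6} = (−1)^237 = -1.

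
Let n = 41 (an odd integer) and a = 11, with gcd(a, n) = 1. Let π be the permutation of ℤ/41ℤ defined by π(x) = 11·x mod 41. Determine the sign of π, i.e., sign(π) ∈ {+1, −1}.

Start at x=30: 30 → 2 → 22 → 37 → 38 → 8 → 6 → … (one orbit).
Decompose π into cycles: lengths [40, 1] (2 cycles, including the fixed point 0).
Σ(ℓ_i−1) = 41−2 = 39; sign = (−1)^39 = -1.
Via Zolotarev, sign(π_{11}) = (11|41) = -1.

-1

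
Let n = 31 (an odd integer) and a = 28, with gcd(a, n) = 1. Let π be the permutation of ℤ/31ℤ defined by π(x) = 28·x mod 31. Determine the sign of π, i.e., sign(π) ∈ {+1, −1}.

+1

Trace 8: π^k(8) = [8, 7, 10, 1, 28, 9, 4] for k=0..6.
3 cycles of lengths [15, 15, 1].
n − c = 31 − 3 = 28; sign = (−1)^28 = +1.
Zolotarev: (28|31) = +1, matching the cycle-count sign.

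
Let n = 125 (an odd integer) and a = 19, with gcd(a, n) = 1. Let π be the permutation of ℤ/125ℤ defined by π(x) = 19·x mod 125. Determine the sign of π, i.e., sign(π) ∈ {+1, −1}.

Trace 9: π^k(9) = [9, 46, 124, 106, 14, 16, 54] for k=0..6.
Decompose π into cycles: lengths [50, 50, 10, 10, 2, 2, 1] (7 cycles, including the fixed point 0).
sign(π) = (−1)^{n − #cycles} = (−1)^{125−7} = (−1)^118 = +1.

+1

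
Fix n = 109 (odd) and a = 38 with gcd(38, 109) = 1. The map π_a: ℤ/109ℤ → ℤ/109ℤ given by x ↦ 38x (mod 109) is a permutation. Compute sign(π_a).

Start at x=105: 105 → 66 → 1 → 38 → 27 → 45 → 75 → … (one orbit).
The orbit structure of x ↦ 38x mod 109: 13 orbits of sizes [9, 9, 9, 9, 9, 9, 9, 9, 9, 9, 9, 9, 1].
109 − 13 = 96 transpositions; sign(π) = (−1)^96 = +1.
Via Zolotarev, sign(π_{38}) = (38|109) = +1.

+1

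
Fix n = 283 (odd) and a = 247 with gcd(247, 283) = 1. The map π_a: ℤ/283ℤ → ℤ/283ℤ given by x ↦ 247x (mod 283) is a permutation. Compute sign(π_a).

Orbit of 231 under x↦247x: [231, 174, 245, 236, 277, 216, 148]… (length divides ord_283(247)).
Cycle lengths of π_247 on ℤ/283ℤ: [282, 1]; 2 cycles in total.
Σ(ℓ_i−1) = 283−2 = 281; sign = (−1)^281 = -1.
Zolotarev: (247|283) = -1, matching the cycle-count sign.

-1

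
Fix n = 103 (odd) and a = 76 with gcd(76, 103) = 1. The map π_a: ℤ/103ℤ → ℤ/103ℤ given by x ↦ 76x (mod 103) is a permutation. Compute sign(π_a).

+1

Orbit of 93 under x↦76x: [93, 64, 23, 100, 81, 79, 30]… (length divides ord_103(76)).
Cycle type of π: 17×6 + 1; total 7 cycles.
7 cycles on 103: each ℓ→(−1)^(ℓ−1), product (−1)^96 = +1.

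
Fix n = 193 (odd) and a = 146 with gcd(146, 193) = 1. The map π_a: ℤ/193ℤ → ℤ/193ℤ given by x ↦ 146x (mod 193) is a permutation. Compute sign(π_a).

Start at x=128: 128 → 160 → 7 → 57 → 23 → 77 → 48 → … (one orbit).
Cycle type of π: 192 + 1; total 2 cycles.
2 cycles on 193: each ℓ→(−1)^(ℓ−1), product (−1)^191 = -1.
The Jacobi symbol (146|193) = -1 (Zolotarev) agrees.

-1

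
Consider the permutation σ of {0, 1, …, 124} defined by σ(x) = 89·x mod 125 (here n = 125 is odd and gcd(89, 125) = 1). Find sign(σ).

Start at x=101: 101 → 114 → 21 → 119 → 91 → 99 → 61 → … (one orbit).
Cycle lengths of π_89 on ℤ/125ℤ: [50, 50, 10, 10, 2, 2, 1]; 7 cycles in total.
7 cycles on 125: each ℓ→(−1)^(ℓ−1), product (−1)^118 = +1.

+1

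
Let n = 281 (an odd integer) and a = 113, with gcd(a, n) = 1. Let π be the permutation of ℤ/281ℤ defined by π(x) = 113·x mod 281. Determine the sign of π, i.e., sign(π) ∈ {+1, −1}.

Start at x=60: 60 → 36 → 134 → 249 → 37 → 247 → 92 → … (one orbit).
Decompose π into cycles: lengths [56, 56, 56, 56, 56, 1] (6 cycles, including the fixed point 0).
281 − 6 = 275 transpositions; sign(π) = (−1)^275 = -1.
The Jacobi symbol (113|281) = -1 (Zolotarev) agrees.

-1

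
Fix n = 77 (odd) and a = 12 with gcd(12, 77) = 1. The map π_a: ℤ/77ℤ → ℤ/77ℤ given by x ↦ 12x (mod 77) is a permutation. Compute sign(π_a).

-1

Orbit of 45 under x↦12x: [45, 1, 12, 67, 34, 23]… (length divides ord_77(12)).
Cycle lengths of π_12 on ℤ/77ℤ: [6, 6, 6, 6, 6, 6, 6, 6, 6, 6, 6, 1, 1, 1, 1, 1, 1, 1, 1, 1, 1, 1]; 22 cycles in total.
77 − 22 = 55 transpositions; sign(π) = (−1)^55 = -1.
Via Zolotarev, sign(π_{12}) = (12|77) = -1.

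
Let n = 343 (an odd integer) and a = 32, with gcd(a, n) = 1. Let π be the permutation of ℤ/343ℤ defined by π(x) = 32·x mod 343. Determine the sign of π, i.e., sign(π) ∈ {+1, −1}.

Start at x=134: 134 → 172 → 16 → 169 → 263 → 184 → 57 → … (one orbit).
Cycle lengths of π_32 on ℤ/343ℤ: [147, 147, 21, 21, 3, 3, 1]; 7 cycles in total.
sign(π) = (−1)^{n − #cycles} = (−1)^{343−7} = (−1)^336 = +1.
(32|343)_J = +1 (Zolotarev's lemma cross-check).

+1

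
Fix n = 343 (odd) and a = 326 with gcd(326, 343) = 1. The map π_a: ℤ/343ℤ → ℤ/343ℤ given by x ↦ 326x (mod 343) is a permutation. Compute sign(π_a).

+1

Trace 289: π^k(289) = [289, 232, 172, 163, 316, 116, 86] for k=0..6.
Cycle type of π: 147×2 + 21×2 + 3×2 + 1; total 7 cycles.
With 7 cycles on 343 points, sign = (−1)^{343−7} = +1.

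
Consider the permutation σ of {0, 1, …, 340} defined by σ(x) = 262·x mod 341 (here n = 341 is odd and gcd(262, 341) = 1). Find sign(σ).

Trace 163: π^k(163) = [163, 81, 80, 159, 56, 9, 312] for k=0..6.
Decompose π into cycles: lengths [15, 15, 15, 15, 15, 15, 15, 15, 15, 15, 15, 15, 15, 15, 15, 15, 15, 15, 15, 15, 15, 15, 5, 5, 1] (25 cycles, including the fixed point 0).
Σ(ℓ_i−1) = 341−25 = 316; sign = (−1)^316 = +1.
(262|341)_J = +1 (Zolotarev's lemma cross-check).

+1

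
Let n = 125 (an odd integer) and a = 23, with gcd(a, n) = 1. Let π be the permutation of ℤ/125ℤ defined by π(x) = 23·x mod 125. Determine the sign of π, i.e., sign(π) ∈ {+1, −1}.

Trace 29: π^k(29) = [29, 42, 91, 93, 14, 72, 31] for k=0..6.
Cycle lengths of π_23 on ℤ/125ℤ: [100, 20, 4, 1]; 4 cycles in total.
125 − 4 = 121 transpositions; sign(π) = (−1)^121 = -1.
The Jacobi symbol (23|125) = -1 (Zolotarev) agrees.

-1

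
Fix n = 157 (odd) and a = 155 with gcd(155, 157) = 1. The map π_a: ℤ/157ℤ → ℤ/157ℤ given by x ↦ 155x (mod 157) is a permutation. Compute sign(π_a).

Orbit of 79 under x↦155x: [79, 156, 2, 153, 8, 141, 32]… (length divides ord_157(155)).
Cycle type of π: 52×3 + 1; total 4 cycles.
Σ(ℓ_i−1) = 157−4 = 153; sign = (−1)^153 = -1.

-1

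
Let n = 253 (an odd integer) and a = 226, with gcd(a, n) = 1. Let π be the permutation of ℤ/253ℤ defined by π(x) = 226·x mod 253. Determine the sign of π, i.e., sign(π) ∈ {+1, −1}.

+1

Orbit of 3 under x↦226x: [3, 172, 163, 153, 170, 217, 213]… (length divides ord_253(226)).
Cycle lengths of π_226 on ℤ/253ℤ: [110, 110, 22, 10, 1]; 5 cycles in total.
Σ(ℓ_i−1) = 253−5 = 248; sign = (−1)^248 = +1.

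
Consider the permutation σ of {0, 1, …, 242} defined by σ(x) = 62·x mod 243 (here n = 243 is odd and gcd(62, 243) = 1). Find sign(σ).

Orbit of 46 under x↦62x: [46, 179, 163, 143, 118, 26, 154]… (length divides ord_243(62)).
Decompose π into cycles: lengths [54, 54, 54, 18, 18, 18, 6, 6, 6, 2, 2, 2, 2, 1] (14 cycles, including the fixed point 0).
Σ(ℓ_i−1) = 243−14 = 229; sign = (−1)^229 = -1.

-1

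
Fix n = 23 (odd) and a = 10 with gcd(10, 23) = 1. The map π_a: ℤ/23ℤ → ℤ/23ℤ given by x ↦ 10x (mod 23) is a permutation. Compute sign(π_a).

Trace 6: π^k(6) = [6, 14, 2, 20, 16, 22, 13] for k=0..6.
Cycle lengths of π_10 on ℤ/23ℤ: [22, 1]; 2 cycles in total.
2 cycles on 23: each ℓ→(−1)^(ℓ−1), product (−1)^21 = -1.
The Jacobi symbol (10|23) = -1 (Zolotarev) agrees.

-1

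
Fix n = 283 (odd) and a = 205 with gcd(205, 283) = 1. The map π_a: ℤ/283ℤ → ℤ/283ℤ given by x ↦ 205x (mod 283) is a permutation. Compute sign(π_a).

Trace 275: π^k(275) = [275, 58, 4, 254, 281, 156, 1] for k=0..6.
Cycle lengths of π_205 on ℤ/283ℤ: [94, 94, 94, 1]; 4 cycles in total.
4 cycles on 283: each ℓ→(−1)^(ℓ−1), product (−1)^279 = -1.
Zolotarev: (205|283) = -1, matching the cycle-count sign.

-1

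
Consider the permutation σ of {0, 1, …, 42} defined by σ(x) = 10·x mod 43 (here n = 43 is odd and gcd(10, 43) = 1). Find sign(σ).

+1

Orbit of 31 under x↦10x: [31, 9, 4, 40, 13, 1, 10]… (length divides ord_43(10)).
π_10 has 3 disjoint cycles with lengths [21, 21, 1] on {0,…,42}.
3 cycles on 43: each ℓ→(−1)^(ℓ−1), product (−1)^40 = +1.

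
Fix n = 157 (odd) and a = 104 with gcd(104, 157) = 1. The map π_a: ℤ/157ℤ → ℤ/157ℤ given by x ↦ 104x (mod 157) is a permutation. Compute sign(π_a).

-1

Trace 54: π^k(54) = [54, 121, 24, 141, 63, 115, 28] for k=0..6.
2 cycles of lengths [156, 1].
157 − 2 = 155 transpositions; sign(π) = (−1)^155 = -1.
Via Zolotarev, sign(π_{104}) = (104|157) = -1.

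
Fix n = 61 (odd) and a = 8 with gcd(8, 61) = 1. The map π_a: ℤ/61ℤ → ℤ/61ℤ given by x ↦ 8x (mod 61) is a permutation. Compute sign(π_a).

Trace 24: π^k(24) = [24, 9, 11, 27, 33, 20, 38] for k=0..6.
π_8 has 4 disjoint cycles with lengths [20, 20, 20, 1] on {0,…,60}.
With 4 cycles on 61 points, sign = (−1)^{61−4} = -1.
Check: (8/61) = -1 by Zolotarev.

-1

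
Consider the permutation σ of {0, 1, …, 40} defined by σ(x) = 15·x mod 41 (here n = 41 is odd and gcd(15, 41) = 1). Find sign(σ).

-1

Orbit of 29 under x↦15x: [29, 25, 6, 8, 38, 37, 22]… (length divides ord_41(15)).
π_15 has 2 disjoint cycles with lengths [40, 1] on {0,…,40}.
With 2 cycles on 41 points, sign = (−1)^{41−2} = -1.
Zolotarev: (15|41) = -1, matching the cycle-count sign.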